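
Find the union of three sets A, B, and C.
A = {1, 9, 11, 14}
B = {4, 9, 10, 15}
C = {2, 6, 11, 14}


Set A = {1, 9, 11, 14}
Set B = {4, 9, 10, 15}
Set C = {2, 6, 11, 14}
First, A ∪ B = {1, 4, 9, 10, 11, 14, 15}
Then, (A ∪ B) ∪ C = {1, 2, 4, 6, 9, 10, 11, 14, 15}

{1, 2, 4, 6, 9, 10, 11, 14, 15}


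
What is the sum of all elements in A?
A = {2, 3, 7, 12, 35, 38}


Set A = {2, 3, 7, 12, 35, 38}
Sum = 2 + 3 + 7 + 12 + 35 + 38 = 97

97


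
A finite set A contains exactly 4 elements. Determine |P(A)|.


The set has 4 elements.
The power set contains all possible subsets.
|P(A)| = 2^|A| = 2^4 = 16

16


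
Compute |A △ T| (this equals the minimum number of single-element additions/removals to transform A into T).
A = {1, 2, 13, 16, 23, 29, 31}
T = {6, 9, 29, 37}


Set A = {1, 2, 13, 16, 23, 29, 31}
Set T = {6, 9, 29, 37}
Elements to remove from A (in A, not in T): {1, 2, 13, 16, 23, 31} → 6 removals
Elements to add to A (in T, not in A): {6, 9, 37} → 3 additions
Total edits = 6 + 3 = 9

9


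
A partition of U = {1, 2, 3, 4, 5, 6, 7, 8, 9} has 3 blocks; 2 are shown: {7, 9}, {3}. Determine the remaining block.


U = {1, 2, 3, 4, 5, 6, 7, 8, 9}
Shown blocks: {7, 9}, {3}
A partition's blocks are pairwise disjoint and cover U, so the missing block = U \ (union of shown blocks).
Union of shown blocks: {3, 7, 9}
Missing block = U \ (union) = {1, 2, 4, 5, 6, 8}

{1, 2, 4, 5, 6, 8}


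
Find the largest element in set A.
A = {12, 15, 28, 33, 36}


Set A = {12, 15, 28, 33, 36}
Elements in ascending order: 12, 15, 28, 33, 36
The largest element is 36.

36


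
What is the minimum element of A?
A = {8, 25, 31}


Set A = {8, 25, 31}
Elements in ascending order: 8, 25, 31
The smallest element is 8.

8


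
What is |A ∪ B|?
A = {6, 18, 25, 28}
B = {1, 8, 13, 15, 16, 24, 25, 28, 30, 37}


Set A = {6, 18, 25, 28}, |A| = 4
Set B = {1, 8, 13, 15, 16, 24, 25, 28, 30, 37}, |B| = 10
A ∩ B = {25, 28}, |A ∩ B| = 2
|A ∪ B| = |A| + |B| - |A ∩ B| = 4 + 10 - 2 = 12

12


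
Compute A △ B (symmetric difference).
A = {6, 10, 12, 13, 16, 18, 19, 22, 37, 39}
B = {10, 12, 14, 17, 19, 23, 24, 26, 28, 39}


Set A = {6, 10, 12, 13, 16, 18, 19, 22, 37, 39}
Set B = {10, 12, 14, 17, 19, 23, 24, 26, 28, 39}
A △ B = (A \ B) ∪ (B \ A)
Elements in A but not B: {6, 13, 16, 18, 22, 37}
Elements in B but not A: {14, 17, 23, 24, 26, 28}
A △ B = {6, 13, 14, 16, 17, 18, 22, 23, 24, 26, 28, 37}

{6, 13, 14, 16, 17, 18, 22, 23, 24, 26, 28, 37}


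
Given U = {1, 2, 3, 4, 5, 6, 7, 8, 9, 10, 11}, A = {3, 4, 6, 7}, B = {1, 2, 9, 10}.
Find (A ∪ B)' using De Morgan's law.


U = {1, 2, 3, 4, 5, 6, 7, 8, 9, 10, 11}
A = {3, 4, 6, 7}, B = {1, 2, 9, 10}
A ∪ B = {1, 2, 3, 4, 6, 7, 9, 10}
(A ∪ B)' = U \ (A ∪ B) = {5, 8, 11}
Verification via A' ∩ B': A' = {1, 2, 5, 8, 9, 10, 11}, B' = {3, 4, 5, 6, 7, 8, 11}
A' ∩ B' = {5, 8, 11} ✓

{5, 8, 11}


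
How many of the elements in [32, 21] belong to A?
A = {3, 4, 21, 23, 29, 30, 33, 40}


Set A = {3, 4, 21, 23, 29, 30, 33, 40}
Candidates: [32, 21]
Check each candidate:
32 ∉ A, 21 ∈ A
Count of candidates in A: 1

1


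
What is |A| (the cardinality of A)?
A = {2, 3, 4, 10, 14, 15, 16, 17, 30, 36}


Set A = {2, 3, 4, 10, 14, 15, 16, 17, 30, 36}
Listing elements: 2, 3, 4, 10, 14, 15, 16, 17, 30, 36
Counting: 10 elements
|A| = 10

10


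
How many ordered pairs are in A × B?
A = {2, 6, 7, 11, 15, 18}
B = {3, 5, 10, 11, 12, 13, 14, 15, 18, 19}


Set A = {2, 6, 7, 11, 15, 18} has 6 elements.
Set B = {3, 5, 10, 11, 12, 13, 14, 15, 18, 19} has 10 elements.
|A × B| = |A| × |B| = 6 × 10 = 60

60


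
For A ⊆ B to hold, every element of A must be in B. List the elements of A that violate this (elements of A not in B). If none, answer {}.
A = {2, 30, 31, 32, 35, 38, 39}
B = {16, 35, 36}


Set A = {2, 30, 31, 32, 35, 38, 39}
Set B = {16, 35, 36}
Check each element of A against B:
2 ∉ B (include), 30 ∉ B (include), 31 ∉ B (include), 32 ∉ B (include), 35 ∈ B, 38 ∉ B (include), 39 ∉ B (include)
Elements of A not in B: {2, 30, 31, 32, 38, 39}

{2, 30, 31, 32, 38, 39}


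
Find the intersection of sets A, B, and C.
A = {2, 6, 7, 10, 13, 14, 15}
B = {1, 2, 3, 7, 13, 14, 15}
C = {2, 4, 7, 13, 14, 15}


Set A = {2, 6, 7, 10, 13, 14, 15}
Set B = {1, 2, 3, 7, 13, 14, 15}
Set C = {2, 4, 7, 13, 14, 15}
First, A ∩ B = {2, 7, 13, 14, 15}
Then, (A ∩ B) ∩ C = {2, 7, 13, 14, 15}

{2, 7, 13, 14, 15}


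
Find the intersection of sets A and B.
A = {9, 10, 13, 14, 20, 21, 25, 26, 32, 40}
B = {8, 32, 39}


Set A = {9, 10, 13, 14, 20, 21, 25, 26, 32, 40}
Set B = {8, 32, 39}
A ∩ B includes only elements in both sets.
Check each element of A against B:
9 ✗, 10 ✗, 13 ✗, 14 ✗, 20 ✗, 21 ✗, 25 ✗, 26 ✗, 32 ✓, 40 ✗
A ∩ B = {32}

{32}


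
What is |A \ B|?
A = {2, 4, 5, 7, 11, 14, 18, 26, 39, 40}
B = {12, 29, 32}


Set A = {2, 4, 5, 7, 11, 14, 18, 26, 39, 40}
Set B = {12, 29, 32}
A \ B = {2, 4, 5, 7, 11, 14, 18, 26, 39, 40}
|A \ B| = 10

10


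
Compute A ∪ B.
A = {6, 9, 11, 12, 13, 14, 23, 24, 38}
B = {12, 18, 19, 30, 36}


Set A = {6, 9, 11, 12, 13, 14, 23, 24, 38}
Set B = {12, 18, 19, 30, 36}
A ∪ B includes all elements in either set.
Elements from A: {6, 9, 11, 12, 13, 14, 23, 24, 38}
Elements from B not already included: {18, 19, 30, 36}
A ∪ B = {6, 9, 11, 12, 13, 14, 18, 19, 23, 24, 30, 36, 38}

{6, 9, 11, 12, 13, 14, 18, 19, 23, 24, 30, 36, 38}


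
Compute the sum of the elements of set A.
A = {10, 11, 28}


Set A = {10, 11, 28}
Sum = 10 + 11 + 28 = 49

49


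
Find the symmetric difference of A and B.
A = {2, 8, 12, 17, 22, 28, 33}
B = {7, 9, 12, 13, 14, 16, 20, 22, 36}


Set A = {2, 8, 12, 17, 22, 28, 33}
Set B = {7, 9, 12, 13, 14, 16, 20, 22, 36}
A △ B = (A \ B) ∪ (B \ A)
Elements in A but not B: {2, 8, 17, 28, 33}
Elements in B but not A: {7, 9, 13, 14, 16, 20, 36}
A △ B = {2, 7, 8, 9, 13, 14, 16, 17, 20, 28, 33, 36}

{2, 7, 8, 9, 13, 14, 16, 17, 20, 28, 33, 36}


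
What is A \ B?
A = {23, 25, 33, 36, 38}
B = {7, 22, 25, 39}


Set A = {23, 25, 33, 36, 38}
Set B = {7, 22, 25, 39}
A \ B includes elements in A that are not in B.
Check each element of A:
23 (not in B, keep), 25 (in B, remove), 33 (not in B, keep), 36 (not in B, keep), 38 (not in B, keep)
A \ B = {23, 33, 36, 38}

{23, 33, 36, 38}


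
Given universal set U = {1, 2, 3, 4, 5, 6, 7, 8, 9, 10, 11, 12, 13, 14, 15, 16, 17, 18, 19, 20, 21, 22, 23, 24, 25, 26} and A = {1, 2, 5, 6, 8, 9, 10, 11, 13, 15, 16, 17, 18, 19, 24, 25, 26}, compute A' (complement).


Universal set U = {1, 2, 3, 4, 5, 6, 7, 8, 9, 10, 11, 12, 13, 14, 15, 16, 17, 18, 19, 20, 21, 22, 23, 24, 25, 26}
Set A = {1, 2, 5, 6, 8, 9, 10, 11, 13, 15, 16, 17, 18, 19, 24, 25, 26}
A' = U \ A = elements in U but not in A
Checking each element of U:
1 (in A, exclude), 2 (in A, exclude), 3 (not in A, include), 4 (not in A, include), 5 (in A, exclude), 6 (in A, exclude), 7 (not in A, include), 8 (in A, exclude), 9 (in A, exclude), 10 (in A, exclude), 11 (in A, exclude), 12 (not in A, include), 13 (in A, exclude), 14 (not in A, include), 15 (in A, exclude), 16 (in A, exclude), 17 (in A, exclude), 18 (in A, exclude), 19 (in A, exclude), 20 (not in A, include), 21 (not in A, include), 22 (not in A, include), 23 (not in A, include), 24 (in A, exclude), 25 (in A, exclude), 26 (in A, exclude)
A' = {3, 4, 7, 12, 14, 20, 21, 22, 23}

{3, 4, 7, 12, 14, 20, 21, 22, 23}


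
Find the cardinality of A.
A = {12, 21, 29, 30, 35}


Set A = {12, 21, 29, 30, 35}
Listing elements: 12, 21, 29, 30, 35
Counting: 5 elements
|A| = 5

5


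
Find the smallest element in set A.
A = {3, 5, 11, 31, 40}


Set A = {3, 5, 11, 31, 40}
Elements in ascending order: 3, 5, 11, 31, 40
The smallest element is 3.

3


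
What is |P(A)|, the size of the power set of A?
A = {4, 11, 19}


Set A = {4, 11, 19}
|A| = 3
The power set P(A) contains all subsets of A.
|P(A)| = 2^|A| = 2^3 = 8

8


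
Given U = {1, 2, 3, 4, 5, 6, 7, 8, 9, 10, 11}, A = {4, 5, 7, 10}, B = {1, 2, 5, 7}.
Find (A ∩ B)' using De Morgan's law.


U = {1, 2, 3, 4, 5, 6, 7, 8, 9, 10, 11}
A = {4, 5, 7, 10}, B = {1, 2, 5, 7}
A ∩ B = {5, 7}
(A ∩ B)' = U \ (A ∩ B) = {1, 2, 3, 4, 6, 8, 9, 10, 11}
Verification via A' ∪ B': A' = {1, 2, 3, 6, 8, 9, 11}, B' = {3, 4, 6, 8, 9, 10, 11}
A' ∪ B' = {1, 2, 3, 4, 6, 8, 9, 10, 11} ✓

{1, 2, 3, 4, 6, 8, 9, 10, 11}


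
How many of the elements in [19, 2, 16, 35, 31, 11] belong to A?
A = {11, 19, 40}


Set A = {11, 19, 40}
Candidates: [19, 2, 16, 35, 31, 11]
Check each candidate:
19 ∈ A, 2 ∉ A, 16 ∉ A, 35 ∉ A, 31 ∉ A, 11 ∈ A
Count of candidates in A: 2

2


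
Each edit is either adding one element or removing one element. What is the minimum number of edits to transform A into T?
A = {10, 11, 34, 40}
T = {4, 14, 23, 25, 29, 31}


Set A = {10, 11, 34, 40}
Set T = {4, 14, 23, 25, 29, 31}
Elements to remove from A (in A, not in T): {10, 11, 34, 40} → 4 removals
Elements to add to A (in T, not in A): {4, 14, 23, 25, 29, 31} → 6 additions
Total edits = 4 + 6 = 10

10


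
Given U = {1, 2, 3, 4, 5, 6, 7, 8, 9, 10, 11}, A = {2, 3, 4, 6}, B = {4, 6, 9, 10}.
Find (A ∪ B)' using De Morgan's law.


U = {1, 2, 3, 4, 5, 6, 7, 8, 9, 10, 11}
A = {2, 3, 4, 6}, B = {4, 6, 9, 10}
A ∪ B = {2, 3, 4, 6, 9, 10}
(A ∪ B)' = U \ (A ∪ B) = {1, 5, 7, 8, 11}
Verification via A' ∩ B': A' = {1, 5, 7, 8, 9, 10, 11}, B' = {1, 2, 3, 5, 7, 8, 11}
A' ∩ B' = {1, 5, 7, 8, 11} ✓

{1, 5, 7, 8, 11}


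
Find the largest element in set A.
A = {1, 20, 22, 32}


Set A = {1, 20, 22, 32}
Elements in ascending order: 1, 20, 22, 32
The largest element is 32.

32


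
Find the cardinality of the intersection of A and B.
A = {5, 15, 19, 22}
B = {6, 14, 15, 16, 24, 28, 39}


Set A = {5, 15, 19, 22}
Set B = {6, 14, 15, 16, 24, 28, 39}
A ∩ B = {15}
|A ∩ B| = 1

1


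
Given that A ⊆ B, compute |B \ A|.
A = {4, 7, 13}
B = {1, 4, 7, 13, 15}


Set A = {4, 7, 13}, |A| = 3
Set B = {1, 4, 7, 13, 15}, |B| = 5
Since A ⊆ B: B \ A = {1, 15}
|B| - |A| = 5 - 3 = 2

2


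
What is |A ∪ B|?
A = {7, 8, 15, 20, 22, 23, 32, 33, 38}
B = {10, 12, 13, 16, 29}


Set A = {7, 8, 15, 20, 22, 23, 32, 33, 38}, |A| = 9
Set B = {10, 12, 13, 16, 29}, |B| = 5
A ∩ B = {}, |A ∩ B| = 0
|A ∪ B| = |A| + |B| - |A ∩ B| = 9 + 5 - 0 = 14

14


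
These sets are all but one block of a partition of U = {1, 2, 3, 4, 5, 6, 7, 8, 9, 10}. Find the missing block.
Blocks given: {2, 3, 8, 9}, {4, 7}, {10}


U = {1, 2, 3, 4, 5, 6, 7, 8, 9, 10}
Shown blocks: {2, 3, 8, 9}, {4, 7}, {10}
A partition's blocks are pairwise disjoint and cover U, so the missing block = U \ (union of shown blocks).
Union of shown blocks: {2, 3, 4, 7, 8, 9, 10}
Missing block = U \ (union) = {1, 5, 6}

{1, 5, 6}


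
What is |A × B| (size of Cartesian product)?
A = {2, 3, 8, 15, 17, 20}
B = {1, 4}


Set A = {2, 3, 8, 15, 17, 20} has 6 elements.
Set B = {1, 4} has 2 elements.
|A × B| = |A| × |B| = 6 × 2 = 12

12


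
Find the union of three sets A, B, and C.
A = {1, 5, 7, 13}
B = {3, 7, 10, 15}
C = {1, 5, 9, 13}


Set A = {1, 5, 7, 13}
Set B = {3, 7, 10, 15}
Set C = {1, 5, 9, 13}
First, A ∪ B = {1, 3, 5, 7, 10, 13, 15}
Then, (A ∪ B) ∪ C = {1, 3, 5, 7, 9, 10, 13, 15}

{1, 3, 5, 7, 9, 10, 13, 15}


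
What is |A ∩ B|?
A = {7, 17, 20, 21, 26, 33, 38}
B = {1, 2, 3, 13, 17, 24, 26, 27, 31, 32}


Set A = {7, 17, 20, 21, 26, 33, 38}
Set B = {1, 2, 3, 13, 17, 24, 26, 27, 31, 32}
A ∩ B = {17, 26}
|A ∩ B| = 2

2


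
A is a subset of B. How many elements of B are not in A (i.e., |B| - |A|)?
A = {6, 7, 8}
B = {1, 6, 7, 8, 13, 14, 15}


Set A = {6, 7, 8}, |A| = 3
Set B = {1, 6, 7, 8, 13, 14, 15}, |B| = 7
Since A ⊆ B: B \ A = {1, 13, 14, 15}
|B| - |A| = 7 - 3 = 4

4


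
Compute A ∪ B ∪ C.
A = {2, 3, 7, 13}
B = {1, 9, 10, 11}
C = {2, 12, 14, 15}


Set A = {2, 3, 7, 13}
Set B = {1, 9, 10, 11}
Set C = {2, 12, 14, 15}
First, A ∪ B = {1, 2, 3, 7, 9, 10, 11, 13}
Then, (A ∪ B) ∪ C = {1, 2, 3, 7, 9, 10, 11, 12, 13, 14, 15}

{1, 2, 3, 7, 9, 10, 11, 12, 13, 14, 15}


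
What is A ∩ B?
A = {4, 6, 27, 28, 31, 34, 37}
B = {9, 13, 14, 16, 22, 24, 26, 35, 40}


Set A = {4, 6, 27, 28, 31, 34, 37}
Set B = {9, 13, 14, 16, 22, 24, 26, 35, 40}
A ∩ B includes only elements in both sets.
Check each element of A against B:
4 ✗, 6 ✗, 27 ✗, 28 ✗, 31 ✗, 34 ✗, 37 ✗
A ∩ B = {}

{}


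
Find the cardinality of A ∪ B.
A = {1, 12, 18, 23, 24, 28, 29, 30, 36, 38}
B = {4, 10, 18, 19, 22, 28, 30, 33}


Set A = {1, 12, 18, 23, 24, 28, 29, 30, 36, 38}, |A| = 10
Set B = {4, 10, 18, 19, 22, 28, 30, 33}, |B| = 8
A ∩ B = {18, 28, 30}, |A ∩ B| = 3
|A ∪ B| = |A| + |B| - |A ∩ B| = 10 + 8 - 3 = 15

15


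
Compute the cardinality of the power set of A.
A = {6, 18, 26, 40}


Set A = {6, 18, 26, 40}
|A| = 4
The power set P(A) contains all subsets of A.
|P(A)| = 2^|A| = 2^4 = 16

16


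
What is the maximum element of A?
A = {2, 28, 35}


Set A = {2, 28, 35}
Elements in ascending order: 2, 28, 35
The largest element is 35.

35


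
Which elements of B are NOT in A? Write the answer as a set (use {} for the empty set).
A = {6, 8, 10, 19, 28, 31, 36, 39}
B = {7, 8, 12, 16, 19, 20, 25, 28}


Set A = {6, 8, 10, 19, 28, 31, 36, 39}
Set B = {7, 8, 12, 16, 19, 20, 25, 28}
Check each element of B against A:
7 ∉ A (include), 8 ∈ A, 12 ∉ A (include), 16 ∉ A (include), 19 ∈ A, 20 ∉ A (include), 25 ∉ A (include), 28 ∈ A
Elements of B not in A: {7, 12, 16, 20, 25}

{7, 12, 16, 20, 25}


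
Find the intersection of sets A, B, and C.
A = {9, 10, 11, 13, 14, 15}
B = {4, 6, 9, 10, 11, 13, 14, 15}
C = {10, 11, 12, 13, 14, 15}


Set A = {9, 10, 11, 13, 14, 15}
Set B = {4, 6, 9, 10, 11, 13, 14, 15}
Set C = {10, 11, 12, 13, 14, 15}
First, A ∩ B = {9, 10, 11, 13, 14, 15}
Then, (A ∩ B) ∩ C = {10, 11, 13, 14, 15}

{10, 11, 13, 14, 15}


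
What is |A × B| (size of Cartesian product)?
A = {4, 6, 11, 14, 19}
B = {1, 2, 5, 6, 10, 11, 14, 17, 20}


Set A = {4, 6, 11, 14, 19} has 5 elements.
Set B = {1, 2, 5, 6, 10, 11, 14, 17, 20} has 9 elements.
|A × B| = |A| × |B| = 5 × 9 = 45

45


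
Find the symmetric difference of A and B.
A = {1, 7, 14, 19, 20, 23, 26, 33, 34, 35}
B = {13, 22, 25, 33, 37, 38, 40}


Set A = {1, 7, 14, 19, 20, 23, 26, 33, 34, 35}
Set B = {13, 22, 25, 33, 37, 38, 40}
A △ B = (A \ B) ∪ (B \ A)
Elements in A but not B: {1, 7, 14, 19, 20, 23, 26, 34, 35}
Elements in B but not A: {13, 22, 25, 37, 38, 40}
A △ B = {1, 7, 13, 14, 19, 20, 22, 23, 25, 26, 34, 35, 37, 38, 40}

{1, 7, 13, 14, 19, 20, 22, 23, 25, 26, 34, 35, 37, 38, 40}


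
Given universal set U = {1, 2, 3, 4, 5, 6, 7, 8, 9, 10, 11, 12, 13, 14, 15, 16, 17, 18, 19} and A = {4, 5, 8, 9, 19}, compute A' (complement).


Universal set U = {1, 2, 3, 4, 5, 6, 7, 8, 9, 10, 11, 12, 13, 14, 15, 16, 17, 18, 19}
Set A = {4, 5, 8, 9, 19}
A' = U \ A = elements in U but not in A
Checking each element of U:
1 (not in A, include), 2 (not in A, include), 3 (not in A, include), 4 (in A, exclude), 5 (in A, exclude), 6 (not in A, include), 7 (not in A, include), 8 (in A, exclude), 9 (in A, exclude), 10 (not in A, include), 11 (not in A, include), 12 (not in A, include), 13 (not in A, include), 14 (not in A, include), 15 (not in A, include), 16 (not in A, include), 17 (not in A, include), 18 (not in A, include), 19 (in A, exclude)
A' = {1, 2, 3, 6, 7, 10, 11, 12, 13, 14, 15, 16, 17, 18}

{1, 2, 3, 6, 7, 10, 11, 12, 13, 14, 15, 16, 17, 18}


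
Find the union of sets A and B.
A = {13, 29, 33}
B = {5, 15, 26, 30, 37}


Set A = {13, 29, 33}
Set B = {5, 15, 26, 30, 37}
A ∪ B includes all elements in either set.
Elements from A: {13, 29, 33}
Elements from B not already included: {5, 15, 26, 30, 37}
A ∪ B = {5, 13, 15, 26, 29, 30, 33, 37}

{5, 13, 15, 26, 29, 30, 33, 37}


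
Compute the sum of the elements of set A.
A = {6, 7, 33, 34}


Set A = {6, 7, 33, 34}
Sum = 6 + 7 + 33 + 34 = 80

80


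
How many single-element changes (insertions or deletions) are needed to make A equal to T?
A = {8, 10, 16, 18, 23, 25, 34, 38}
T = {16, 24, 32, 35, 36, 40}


Set A = {8, 10, 16, 18, 23, 25, 34, 38}
Set T = {16, 24, 32, 35, 36, 40}
Elements to remove from A (in A, not in T): {8, 10, 18, 23, 25, 34, 38} → 7 removals
Elements to add to A (in T, not in A): {24, 32, 35, 36, 40} → 5 additions
Total edits = 7 + 5 = 12

12


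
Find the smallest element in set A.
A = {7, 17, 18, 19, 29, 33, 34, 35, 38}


Set A = {7, 17, 18, 19, 29, 33, 34, 35, 38}
Elements in ascending order: 7, 17, 18, 19, 29, 33, 34, 35, 38
The smallest element is 7.

7


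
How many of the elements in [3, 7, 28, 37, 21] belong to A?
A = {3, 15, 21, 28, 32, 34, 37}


Set A = {3, 15, 21, 28, 32, 34, 37}
Candidates: [3, 7, 28, 37, 21]
Check each candidate:
3 ∈ A, 7 ∉ A, 28 ∈ A, 37 ∈ A, 21 ∈ A
Count of candidates in A: 4

4


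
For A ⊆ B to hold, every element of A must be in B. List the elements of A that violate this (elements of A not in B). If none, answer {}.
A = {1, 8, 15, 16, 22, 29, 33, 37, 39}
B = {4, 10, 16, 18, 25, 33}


Set A = {1, 8, 15, 16, 22, 29, 33, 37, 39}
Set B = {4, 10, 16, 18, 25, 33}
Check each element of A against B:
1 ∉ B (include), 8 ∉ B (include), 15 ∉ B (include), 16 ∈ B, 22 ∉ B (include), 29 ∉ B (include), 33 ∈ B, 37 ∉ B (include), 39 ∉ B (include)
Elements of A not in B: {1, 8, 15, 22, 29, 37, 39}

{1, 8, 15, 22, 29, 37, 39}


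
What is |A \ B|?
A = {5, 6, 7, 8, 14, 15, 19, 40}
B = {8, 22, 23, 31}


Set A = {5, 6, 7, 8, 14, 15, 19, 40}
Set B = {8, 22, 23, 31}
A \ B = {5, 6, 7, 14, 15, 19, 40}
|A \ B| = 7

7


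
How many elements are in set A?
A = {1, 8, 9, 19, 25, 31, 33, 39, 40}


Set A = {1, 8, 9, 19, 25, 31, 33, 39, 40}
Listing elements: 1, 8, 9, 19, 25, 31, 33, 39, 40
Counting: 9 elements
|A| = 9

9


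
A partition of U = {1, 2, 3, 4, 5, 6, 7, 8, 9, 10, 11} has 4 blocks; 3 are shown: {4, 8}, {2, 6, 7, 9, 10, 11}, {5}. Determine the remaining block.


U = {1, 2, 3, 4, 5, 6, 7, 8, 9, 10, 11}
Shown blocks: {4, 8}, {2, 6, 7, 9, 10, 11}, {5}
A partition's blocks are pairwise disjoint and cover U, so the missing block = U \ (union of shown blocks).
Union of shown blocks: {2, 4, 5, 6, 7, 8, 9, 10, 11}
Missing block = U \ (union) = {1, 3}

{1, 3}


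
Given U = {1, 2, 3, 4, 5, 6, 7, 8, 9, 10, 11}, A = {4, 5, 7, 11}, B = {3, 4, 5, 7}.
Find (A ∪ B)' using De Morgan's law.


U = {1, 2, 3, 4, 5, 6, 7, 8, 9, 10, 11}
A = {4, 5, 7, 11}, B = {3, 4, 5, 7}
A ∪ B = {3, 4, 5, 7, 11}
(A ∪ B)' = U \ (A ∪ B) = {1, 2, 6, 8, 9, 10}
Verification via A' ∩ B': A' = {1, 2, 3, 6, 8, 9, 10}, B' = {1, 2, 6, 8, 9, 10, 11}
A' ∩ B' = {1, 2, 6, 8, 9, 10} ✓

{1, 2, 6, 8, 9, 10}


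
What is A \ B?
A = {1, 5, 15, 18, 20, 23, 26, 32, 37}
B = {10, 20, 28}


Set A = {1, 5, 15, 18, 20, 23, 26, 32, 37}
Set B = {10, 20, 28}
A \ B includes elements in A that are not in B.
Check each element of A:
1 (not in B, keep), 5 (not in B, keep), 15 (not in B, keep), 18 (not in B, keep), 20 (in B, remove), 23 (not in B, keep), 26 (not in B, keep), 32 (not in B, keep), 37 (not in B, keep)
A \ B = {1, 5, 15, 18, 23, 26, 32, 37}

{1, 5, 15, 18, 23, 26, 32, 37}


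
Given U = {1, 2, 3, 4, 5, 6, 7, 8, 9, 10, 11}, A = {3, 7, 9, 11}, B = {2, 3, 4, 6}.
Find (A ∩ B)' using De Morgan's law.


U = {1, 2, 3, 4, 5, 6, 7, 8, 9, 10, 11}
A = {3, 7, 9, 11}, B = {2, 3, 4, 6}
A ∩ B = {3}
(A ∩ B)' = U \ (A ∩ B) = {1, 2, 4, 5, 6, 7, 8, 9, 10, 11}
Verification via A' ∪ B': A' = {1, 2, 4, 5, 6, 8, 10}, B' = {1, 5, 7, 8, 9, 10, 11}
A' ∪ B' = {1, 2, 4, 5, 6, 7, 8, 9, 10, 11} ✓

{1, 2, 4, 5, 6, 7, 8, 9, 10, 11}


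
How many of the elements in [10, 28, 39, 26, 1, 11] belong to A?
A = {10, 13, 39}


Set A = {10, 13, 39}
Candidates: [10, 28, 39, 26, 1, 11]
Check each candidate:
10 ∈ A, 28 ∉ A, 39 ∈ A, 26 ∉ A, 1 ∉ A, 11 ∉ A
Count of candidates in A: 2

2


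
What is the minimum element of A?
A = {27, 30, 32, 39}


Set A = {27, 30, 32, 39}
Elements in ascending order: 27, 30, 32, 39
The smallest element is 27.

27


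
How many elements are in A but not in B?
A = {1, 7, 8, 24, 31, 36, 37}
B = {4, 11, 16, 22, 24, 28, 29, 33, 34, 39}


Set A = {1, 7, 8, 24, 31, 36, 37}
Set B = {4, 11, 16, 22, 24, 28, 29, 33, 34, 39}
A \ B = {1, 7, 8, 31, 36, 37}
|A \ B| = 6

6


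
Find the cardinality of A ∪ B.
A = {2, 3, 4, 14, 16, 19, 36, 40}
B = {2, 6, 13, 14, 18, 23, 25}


Set A = {2, 3, 4, 14, 16, 19, 36, 40}, |A| = 8
Set B = {2, 6, 13, 14, 18, 23, 25}, |B| = 7
A ∩ B = {2, 14}, |A ∩ B| = 2
|A ∪ B| = |A| + |B| - |A ∩ B| = 8 + 7 - 2 = 13

13


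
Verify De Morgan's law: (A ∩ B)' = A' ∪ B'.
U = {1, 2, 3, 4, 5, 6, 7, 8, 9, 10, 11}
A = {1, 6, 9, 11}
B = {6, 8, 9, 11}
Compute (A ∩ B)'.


U = {1, 2, 3, 4, 5, 6, 7, 8, 9, 10, 11}
A = {1, 6, 9, 11}, B = {6, 8, 9, 11}
A ∩ B = {6, 9, 11}
(A ∩ B)' = U \ (A ∩ B) = {1, 2, 3, 4, 5, 7, 8, 10}
Verification via A' ∪ B': A' = {2, 3, 4, 5, 7, 8, 10}, B' = {1, 2, 3, 4, 5, 7, 10}
A' ∪ B' = {1, 2, 3, 4, 5, 7, 8, 10} ✓

{1, 2, 3, 4, 5, 7, 8, 10}


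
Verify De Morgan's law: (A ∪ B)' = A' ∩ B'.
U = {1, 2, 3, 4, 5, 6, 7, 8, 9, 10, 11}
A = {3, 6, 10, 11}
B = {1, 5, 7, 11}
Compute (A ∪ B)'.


U = {1, 2, 3, 4, 5, 6, 7, 8, 9, 10, 11}
A = {3, 6, 10, 11}, B = {1, 5, 7, 11}
A ∪ B = {1, 3, 5, 6, 7, 10, 11}
(A ∪ B)' = U \ (A ∪ B) = {2, 4, 8, 9}
Verification via A' ∩ B': A' = {1, 2, 4, 5, 7, 8, 9}, B' = {2, 3, 4, 6, 8, 9, 10}
A' ∩ B' = {2, 4, 8, 9} ✓

{2, 4, 8, 9}


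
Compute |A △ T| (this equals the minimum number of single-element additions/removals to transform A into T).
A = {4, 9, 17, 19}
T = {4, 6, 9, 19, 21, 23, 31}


Set A = {4, 9, 17, 19}
Set T = {4, 6, 9, 19, 21, 23, 31}
Elements to remove from A (in A, not in T): {17} → 1 removals
Elements to add to A (in T, not in A): {6, 21, 23, 31} → 4 additions
Total edits = 1 + 4 = 5

5


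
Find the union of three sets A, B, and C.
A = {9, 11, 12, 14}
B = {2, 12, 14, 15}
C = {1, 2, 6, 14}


Set A = {9, 11, 12, 14}
Set B = {2, 12, 14, 15}
Set C = {1, 2, 6, 14}
First, A ∪ B = {2, 9, 11, 12, 14, 15}
Then, (A ∪ B) ∪ C = {1, 2, 6, 9, 11, 12, 14, 15}

{1, 2, 6, 9, 11, 12, 14, 15}


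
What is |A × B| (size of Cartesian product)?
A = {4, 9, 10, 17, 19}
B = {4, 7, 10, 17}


Set A = {4, 9, 10, 17, 19} has 5 elements.
Set B = {4, 7, 10, 17} has 4 elements.
|A × B| = |A| × |B| = 5 × 4 = 20

20


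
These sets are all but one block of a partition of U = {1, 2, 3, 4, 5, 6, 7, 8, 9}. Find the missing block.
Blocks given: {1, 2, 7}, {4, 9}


U = {1, 2, 3, 4, 5, 6, 7, 8, 9}
Shown blocks: {1, 2, 7}, {4, 9}
A partition's blocks are pairwise disjoint and cover U, so the missing block = U \ (union of shown blocks).
Union of shown blocks: {1, 2, 4, 7, 9}
Missing block = U \ (union) = {3, 5, 6, 8}

{3, 5, 6, 8}


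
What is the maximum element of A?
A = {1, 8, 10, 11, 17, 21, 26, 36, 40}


Set A = {1, 8, 10, 11, 17, 21, 26, 36, 40}
Elements in ascending order: 1, 8, 10, 11, 17, 21, 26, 36, 40
The largest element is 40.

40


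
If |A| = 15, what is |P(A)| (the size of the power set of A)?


The set has 15 elements.
The power set contains all possible subsets.
|P(A)| = 2^|A| = 2^15 = 32768

32768


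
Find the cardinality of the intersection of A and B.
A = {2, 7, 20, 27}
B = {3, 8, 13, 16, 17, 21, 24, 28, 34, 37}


Set A = {2, 7, 20, 27}
Set B = {3, 8, 13, 16, 17, 21, 24, 28, 34, 37}
A ∩ B = {}
|A ∩ B| = 0

0


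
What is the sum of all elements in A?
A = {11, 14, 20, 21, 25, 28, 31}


Set A = {11, 14, 20, 21, 25, 28, 31}
Sum = 11 + 14 + 20 + 21 + 25 + 28 + 31 = 150

150


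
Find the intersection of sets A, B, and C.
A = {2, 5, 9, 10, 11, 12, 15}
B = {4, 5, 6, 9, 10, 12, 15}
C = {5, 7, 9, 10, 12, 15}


Set A = {2, 5, 9, 10, 11, 12, 15}
Set B = {4, 5, 6, 9, 10, 12, 15}
Set C = {5, 7, 9, 10, 12, 15}
First, A ∩ B = {5, 9, 10, 12, 15}
Then, (A ∩ B) ∩ C = {5, 9, 10, 12, 15}

{5, 9, 10, 12, 15}


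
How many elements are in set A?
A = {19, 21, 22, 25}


Set A = {19, 21, 22, 25}
Listing elements: 19, 21, 22, 25
Counting: 4 elements
|A| = 4

4


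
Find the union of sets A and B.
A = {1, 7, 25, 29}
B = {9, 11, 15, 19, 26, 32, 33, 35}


Set A = {1, 7, 25, 29}
Set B = {9, 11, 15, 19, 26, 32, 33, 35}
A ∪ B includes all elements in either set.
Elements from A: {1, 7, 25, 29}
Elements from B not already included: {9, 11, 15, 19, 26, 32, 33, 35}
A ∪ B = {1, 7, 9, 11, 15, 19, 25, 26, 29, 32, 33, 35}

{1, 7, 9, 11, 15, 19, 25, 26, 29, 32, 33, 35}


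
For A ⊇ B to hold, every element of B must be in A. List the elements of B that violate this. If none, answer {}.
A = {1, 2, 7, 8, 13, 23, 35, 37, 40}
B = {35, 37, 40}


Set A = {1, 2, 7, 8, 13, 23, 35, 37, 40}
Set B = {35, 37, 40}
Check each element of B against A:
35 ∈ A, 37 ∈ A, 40 ∈ A
Elements of B not in A: {}

{}


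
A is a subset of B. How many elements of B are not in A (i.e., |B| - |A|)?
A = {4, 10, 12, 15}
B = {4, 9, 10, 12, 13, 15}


Set A = {4, 10, 12, 15}, |A| = 4
Set B = {4, 9, 10, 12, 13, 15}, |B| = 6
Since A ⊆ B: B \ A = {9, 13}
|B| - |A| = 6 - 4 = 2

2


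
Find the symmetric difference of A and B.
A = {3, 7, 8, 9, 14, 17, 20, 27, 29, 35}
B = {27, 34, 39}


Set A = {3, 7, 8, 9, 14, 17, 20, 27, 29, 35}
Set B = {27, 34, 39}
A △ B = (A \ B) ∪ (B \ A)
Elements in A but not B: {3, 7, 8, 9, 14, 17, 20, 29, 35}
Elements in B but not A: {34, 39}
A △ B = {3, 7, 8, 9, 14, 17, 20, 29, 34, 35, 39}

{3, 7, 8, 9, 14, 17, 20, 29, 34, 35, 39}


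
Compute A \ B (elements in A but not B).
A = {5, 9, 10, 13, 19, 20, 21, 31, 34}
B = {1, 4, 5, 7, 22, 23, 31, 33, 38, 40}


Set A = {5, 9, 10, 13, 19, 20, 21, 31, 34}
Set B = {1, 4, 5, 7, 22, 23, 31, 33, 38, 40}
A \ B includes elements in A that are not in B.
Check each element of A:
5 (in B, remove), 9 (not in B, keep), 10 (not in B, keep), 13 (not in B, keep), 19 (not in B, keep), 20 (not in B, keep), 21 (not in B, keep), 31 (in B, remove), 34 (not in B, keep)
A \ B = {9, 10, 13, 19, 20, 21, 34}

{9, 10, 13, 19, 20, 21, 34}


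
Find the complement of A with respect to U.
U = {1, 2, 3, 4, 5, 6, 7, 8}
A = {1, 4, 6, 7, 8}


Universal set U = {1, 2, 3, 4, 5, 6, 7, 8}
Set A = {1, 4, 6, 7, 8}
A' = U \ A = elements in U but not in A
Checking each element of U:
1 (in A, exclude), 2 (not in A, include), 3 (not in A, include), 4 (in A, exclude), 5 (not in A, include), 6 (in A, exclude), 7 (in A, exclude), 8 (in A, exclude)
A' = {2, 3, 5}

{2, 3, 5}


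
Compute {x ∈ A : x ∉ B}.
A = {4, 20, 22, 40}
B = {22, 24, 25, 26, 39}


Set A = {4, 20, 22, 40}
Set B = {22, 24, 25, 26, 39}
Check each element of A against B:
4 ∉ B (include), 20 ∉ B (include), 22 ∈ B, 40 ∉ B (include)
Elements of A not in B: {4, 20, 40}

{4, 20, 40}


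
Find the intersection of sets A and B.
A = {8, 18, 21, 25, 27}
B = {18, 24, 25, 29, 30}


Set A = {8, 18, 21, 25, 27}
Set B = {18, 24, 25, 29, 30}
A ∩ B includes only elements in both sets.
Check each element of A against B:
8 ✗, 18 ✓, 21 ✗, 25 ✓, 27 ✗
A ∩ B = {18, 25}

{18, 25}


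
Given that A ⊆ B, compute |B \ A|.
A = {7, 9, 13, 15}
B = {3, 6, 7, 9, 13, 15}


Set A = {7, 9, 13, 15}, |A| = 4
Set B = {3, 6, 7, 9, 13, 15}, |B| = 6
Since A ⊆ B: B \ A = {3, 6}
|B| - |A| = 6 - 4 = 2

2


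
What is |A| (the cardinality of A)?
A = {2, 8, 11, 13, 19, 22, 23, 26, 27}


Set A = {2, 8, 11, 13, 19, 22, 23, 26, 27}
Listing elements: 2, 8, 11, 13, 19, 22, 23, 26, 27
Counting: 9 elements
|A| = 9

9


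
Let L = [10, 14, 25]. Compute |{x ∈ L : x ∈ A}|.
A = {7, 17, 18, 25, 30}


Set A = {7, 17, 18, 25, 30}
Candidates: [10, 14, 25]
Check each candidate:
10 ∉ A, 14 ∉ A, 25 ∈ A
Count of candidates in A: 1

1


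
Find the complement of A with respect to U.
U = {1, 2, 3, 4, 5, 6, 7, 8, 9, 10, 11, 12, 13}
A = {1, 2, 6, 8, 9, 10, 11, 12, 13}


Universal set U = {1, 2, 3, 4, 5, 6, 7, 8, 9, 10, 11, 12, 13}
Set A = {1, 2, 6, 8, 9, 10, 11, 12, 13}
A' = U \ A = elements in U but not in A
Checking each element of U:
1 (in A, exclude), 2 (in A, exclude), 3 (not in A, include), 4 (not in A, include), 5 (not in A, include), 6 (in A, exclude), 7 (not in A, include), 8 (in A, exclude), 9 (in A, exclude), 10 (in A, exclude), 11 (in A, exclude), 12 (in A, exclude), 13 (in A, exclude)
A' = {3, 4, 5, 7}

{3, 4, 5, 7}


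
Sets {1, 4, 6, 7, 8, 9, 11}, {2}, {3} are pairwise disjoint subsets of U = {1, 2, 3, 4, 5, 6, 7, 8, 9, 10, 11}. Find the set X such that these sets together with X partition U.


U = {1, 2, 3, 4, 5, 6, 7, 8, 9, 10, 11}
Shown blocks: {1, 4, 6, 7, 8, 9, 11}, {2}, {3}
A partition's blocks are pairwise disjoint and cover U, so the missing block = U \ (union of shown blocks).
Union of shown blocks: {1, 2, 3, 4, 6, 7, 8, 9, 11}
Missing block = U \ (union) = {5, 10}

{5, 10}


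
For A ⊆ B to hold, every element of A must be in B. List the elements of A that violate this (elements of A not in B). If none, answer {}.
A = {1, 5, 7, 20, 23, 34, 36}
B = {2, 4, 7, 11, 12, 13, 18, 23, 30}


Set A = {1, 5, 7, 20, 23, 34, 36}
Set B = {2, 4, 7, 11, 12, 13, 18, 23, 30}
Check each element of A against B:
1 ∉ B (include), 5 ∉ B (include), 7 ∈ B, 20 ∉ B (include), 23 ∈ B, 34 ∉ B (include), 36 ∉ B (include)
Elements of A not in B: {1, 5, 20, 34, 36}

{1, 5, 20, 34, 36}


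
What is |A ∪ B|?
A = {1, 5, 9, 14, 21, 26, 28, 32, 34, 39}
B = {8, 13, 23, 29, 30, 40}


Set A = {1, 5, 9, 14, 21, 26, 28, 32, 34, 39}, |A| = 10
Set B = {8, 13, 23, 29, 30, 40}, |B| = 6
A ∩ B = {}, |A ∩ B| = 0
|A ∪ B| = |A| + |B| - |A ∩ B| = 10 + 6 - 0 = 16

16


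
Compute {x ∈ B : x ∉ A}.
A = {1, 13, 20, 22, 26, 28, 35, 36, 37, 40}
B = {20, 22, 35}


Set A = {1, 13, 20, 22, 26, 28, 35, 36, 37, 40}
Set B = {20, 22, 35}
Check each element of B against A:
20 ∈ A, 22 ∈ A, 35 ∈ A
Elements of B not in A: {}

{}


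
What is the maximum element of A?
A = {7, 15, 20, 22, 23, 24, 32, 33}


Set A = {7, 15, 20, 22, 23, 24, 32, 33}
Elements in ascending order: 7, 15, 20, 22, 23, 24, 32, 33
The largest element is 33.

33


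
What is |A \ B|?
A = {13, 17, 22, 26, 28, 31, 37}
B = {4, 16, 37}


Set A = {13, 17, 22, 26, 28, 31, 37}
Set B = {4, 16, 37}
A \ B = {13, 17, 22, 26, 28, 31}
|A \ B| = 6

6


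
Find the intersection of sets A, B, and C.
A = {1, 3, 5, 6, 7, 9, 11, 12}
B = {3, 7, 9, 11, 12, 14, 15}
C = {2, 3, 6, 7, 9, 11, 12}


Set A = {1, 3, 5, 6, 7, 9, 11, 12}
Set B = {3, 7, 9, 11, 12, 14, 15}
Set C = {2, 3, 6, 7, 9, 11, 12}
First, A ∩ B = {3, 7, 9, 11, 12}
Then, (A ∩ B) ∩ C = {3, 7, 9, 11, 12}

{3, 7, 9, 11, 12}


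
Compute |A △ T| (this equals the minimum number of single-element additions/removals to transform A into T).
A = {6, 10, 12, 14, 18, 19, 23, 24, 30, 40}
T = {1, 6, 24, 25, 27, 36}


Set A = {6, 10, 12, 14, 18, 19, 23, 24, 30, 40}
Set T = {1, 6, 24, 25, 27, 36}
Elements to remove from A (in A, not in T): {10, 12, 14, 18, 19, 23, 30, 40} → 8 removals
Elements to add to A (in T, not in A): {1, 25, 27, 36} → 4 additions
Total edits = 8 + 4 = 12

12


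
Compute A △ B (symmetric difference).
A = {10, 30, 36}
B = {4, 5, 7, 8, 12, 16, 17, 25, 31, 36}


Set A = {10, 30, 36}
Set B = {4, 5, 7, 8, 12, 16, 17, 25, 31, 36}
A △ B = (A \ B) ∪ (B \ A)
Elements in A but not B: {10, 30}
Elements in B but not A: {4, 5, 7, 8, 12, 16, 17, 25, 31}
A △ B = {4, 5, 7, 8, 10, 12, 16, 17, 25, 30, 31}

{4, 5, 7, 8, 10, 12, 16, 17, 25, 30, 31}


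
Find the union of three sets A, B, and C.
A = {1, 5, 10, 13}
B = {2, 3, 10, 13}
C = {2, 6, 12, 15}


Set A = {1, 5, 10, 13}
Set B = {2, 3, 10, 13}
Set C = {2, 6, 12, 15}
First, A ∪ B = {1, 2, 3, 5, 10, 13}
Then, (A ∪ B) ∪ C = {1, 2, 3, 5, 6, 10, 12, 13, 15}

{1, 2, 3, 5, 6, 10, 12, 13, 15}


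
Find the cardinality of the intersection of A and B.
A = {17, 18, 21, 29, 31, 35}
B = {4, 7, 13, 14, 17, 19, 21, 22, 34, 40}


Set A = {17, 18, 21, 29, 31, 35}
Set B = {4, 7, 13, 14, 17, 19, 21, 22, 34, 40}
A ∩ B = {17, 21}
|A ∩ B| = 2

2


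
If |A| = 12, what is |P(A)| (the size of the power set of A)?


The set has 12 elements.
The power set contains all possible subsets.
|P(A)| = 2^|A| = 2^12 = 4096

4096


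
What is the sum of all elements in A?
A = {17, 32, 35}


Set A = {17, 32, 35}
Sum = 17 + 32 + 35 = 84

84


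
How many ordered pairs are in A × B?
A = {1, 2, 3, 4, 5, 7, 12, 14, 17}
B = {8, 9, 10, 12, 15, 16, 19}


Set A = {1, 2, 3, 4, 5, 7, 12, 14, 17} has 9 elements.
Set B = {8, 9, 10, 12, 15, 16, 19} has 7 elements.
|A × B| = |A| × |B| = 9 × 7 = 63

63


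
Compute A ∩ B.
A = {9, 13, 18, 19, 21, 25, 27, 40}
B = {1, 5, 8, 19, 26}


Set A = {9, 13, 18, 19, 21, 25, 27, 40}
Set B = {1, 5, 8, 19, 26}
A ∩ B includes only elements in both sets.
Check each element of A against B:
9 ✗, 13 ✗, 18 ✗, 19 ✓, 21 ✗, 25 ✗, 27 ✗, 40 ✗
A ∩ B = {19}

{19}


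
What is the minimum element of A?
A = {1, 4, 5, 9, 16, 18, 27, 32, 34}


Set A = {1, 4, 5, 9, 16, 18, 27, 32, 34}
Elements in ascending order: 1, 4, 5, 9, 16, 18, 27, 32, 34
The smallest element is 1.

1


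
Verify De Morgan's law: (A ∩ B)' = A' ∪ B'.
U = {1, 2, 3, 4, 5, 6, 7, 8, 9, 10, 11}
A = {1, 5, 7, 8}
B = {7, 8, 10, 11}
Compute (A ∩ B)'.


U = {1, 2, 3, 4, 5, 6, 7, 8, 9, 10, 11}
A = {1, 5, 7, 8}, B = {7, 8, 10, 11}
A ∩ B = {7, 8}
(A ∩ B)' = U \ (A ∩ B) = {1, 2, 3, 4, 5, 6, 9, 10, 11}
Verification via A' ∪ B': A' = {2, 3, 4, 6, 9, 10, 11}, B' = {1, 2, 3, 4, 5, 6, 9}
A' ∪ B' = {1, 2, 3, 4, 5, 6, 9, 10, 11} ✓

{1, 2, 3, 4, 5, 6, 9, 10, 11}


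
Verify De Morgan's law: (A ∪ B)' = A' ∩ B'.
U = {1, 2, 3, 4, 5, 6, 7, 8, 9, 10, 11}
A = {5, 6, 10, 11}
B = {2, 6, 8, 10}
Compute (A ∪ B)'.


U = {1, 2, 3, 4, 5, 6, 7, 8, 9, 10, 11}
A = {5, 6, 10, 11}, B = {2, 6, 8, 10}
A ∪ B = {2, 5, 6, 8, 10, 11}
(A ∪ B)' = U \ (A ∪ B) = {1, 3, 4, 7, 9}
Verification via A' ∩ B': A' = {1, 2, 3, 4, 7, 8, 9}, B' = {1, 3, 4, 5, 7, 9, 11}
A' ∩ B' = {1, 3, 4, 7, 9} ✓

{1, 3, 4, 7, 9}


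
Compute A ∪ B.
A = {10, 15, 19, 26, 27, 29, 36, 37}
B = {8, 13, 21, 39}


Set A = {10, 15, 19, 26, 27, 29, 36, 37}
Set B = {8, 13, 21, 39}
A ∪ B includes all elements in either set.
Elements from A: {10, 15, 19, 26, 27, 29, 36, 37}
Elements from B not already included: {8, 13, 21, 39}
A ∪ B = {8, 10, 13, 15, 19, 21, 26, 27, 29, 36, 37, 39}

{8, 10, 13, 15, 19, 21, 26, 27, 29, 36, 37, 39}


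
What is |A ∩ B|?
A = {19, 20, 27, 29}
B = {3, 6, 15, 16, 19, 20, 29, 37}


Set A = {19, 20, 27, 29}
Set B = {3, 6, 15, 16, 19, 20, 29, 37}
A ∩ B = {19, 20, 29}
|A ∩ B| = 3

3


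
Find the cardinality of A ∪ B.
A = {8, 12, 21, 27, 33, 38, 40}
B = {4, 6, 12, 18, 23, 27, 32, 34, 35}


Set A = {8, 12, 21, 27, 33, 38, 40}, |A| = 7
Set B = {4, 6, 12, 18, 23, 27, 32, 34, 35}, |B| = 9
A ∩ B = {12, 27}, |A ∩ B| = 2
|A ∪ B| = |A| + |B| - |A ∩ B| = 7 + 9 - 2 = 14

14


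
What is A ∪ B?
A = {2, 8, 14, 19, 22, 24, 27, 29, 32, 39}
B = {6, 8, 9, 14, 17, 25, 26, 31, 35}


Set A = {2, 8, 14, 19, 22, 24, 27, 29, 32, 39}
Set B = {6, 8, 9, 14, 17, 25, 26, 31, 35}
A ∪ B includes all elements in either set.
Elements from A: {2, 8, 14, 19, 22, 24, 27, 29, 32, 39}
Elements from B not already included: {6, 9, 17, 25, 26, 31, 35}
A ∪ B = {2, 6, 8, 9, 14, 17, 19, 22, 24, 25, 26, 27, 29, 31, 32, 35, 39}

{2, 6, 8, 9, 14, 17, 19, 22, 24, 25, 26, 27, 29, 31, 32, 35, 39}


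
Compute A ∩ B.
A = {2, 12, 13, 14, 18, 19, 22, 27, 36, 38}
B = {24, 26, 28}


Set A = {2, 12, 13, 14, 18, 19, 22, 27, 36, 38}
Set B = {24, 26, 28}
A ∩ B includes only elements in both sets.
Check each element of A against B:
2 ✗, 12 ✗, 13 ✗, 14 ✗, 18 ✗, 19 ✗, 22 ✗, 27 ✗, 36 ✗, 38 ✗
A ∩ B = {}

{}


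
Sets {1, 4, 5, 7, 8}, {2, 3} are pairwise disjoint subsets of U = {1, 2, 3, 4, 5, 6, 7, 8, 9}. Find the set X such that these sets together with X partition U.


U = {1, 2, 3, 4, 5, 6, 7, 8, 9}
Shown blocks: {1, 4, 5, 7, 8}, {2, 3}
A partition's blocks are pairwise disjoint and cover U, so the missing block = U \ (union of shown blocks).
Union of shown blocks: {1, 2, 3, 4, 5, 7, 8}
Missing block = U \ (union) = {6, 9}

{6, 9}


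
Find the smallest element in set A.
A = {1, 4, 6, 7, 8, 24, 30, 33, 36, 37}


Set A = {1, 4, 6, 7, 8, 24, 30, 33, 36, 37}
Elements in ascending order: 1, 4, 6, 7, 8, 24, 30, 33, 36, 37
The smallest element is 1.

1


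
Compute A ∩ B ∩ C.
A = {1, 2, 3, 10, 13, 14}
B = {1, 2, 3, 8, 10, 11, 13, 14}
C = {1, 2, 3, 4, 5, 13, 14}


Set A = {1, 2, 3, 10, 13, 14}
Set B = {1, 2, 3, 8, 10, 11, 13, 14}
Set C = {1, 2, 3, 4, 5, 13, 14}
First, A ∩ B = {1, 2, 3, 10, 13, 14}
Then, (A ∩ B) ∩ C = {1, 2, 3, 13, 14}

{1, 2, 3, 13, 14}


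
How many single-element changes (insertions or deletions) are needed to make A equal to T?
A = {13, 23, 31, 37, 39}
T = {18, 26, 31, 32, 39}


Set A = {13, 23, 31, 37, 39}
Set T = {18, 26, 31, 32, 39}
Elements to remove from A (in A, not in T): {13, 23, 37} → 3 removals
Elements to add to A (in T, not in A): {18, 26, 32} → 3 additions
Total edits = 3 + 3 = 6

6


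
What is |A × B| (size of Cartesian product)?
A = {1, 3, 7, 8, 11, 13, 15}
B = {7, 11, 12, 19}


Set A = {1, 3, 7, 8, 11, 13, 15} has 7 elements.
Set B = {7, 11, 12, 19} has 4 elements.
|A × B| = |A| × |B| = 7 × 4 = 28

28


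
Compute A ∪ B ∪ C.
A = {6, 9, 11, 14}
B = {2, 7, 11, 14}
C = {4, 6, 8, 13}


Set A = {6, 9, 11, 14}
Set B = {2, 7, 11, 14}
Set C = {4, 6, 8, 13}
First, A ∪ B = {2, 6, 7, 9, 11, 14}
Then, (A ∪ B) ∪ C = {2, 4, 6, 7, 8, 9, 11, 13, 14}

{2, 4, 6, 7, 8, 9, 11, 13, 14}


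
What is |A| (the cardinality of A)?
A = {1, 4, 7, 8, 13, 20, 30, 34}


Set A = {1, 4, 7, 8, 13, 20, 30, 34}
Listing elements: 1, 4, 7, 8, 13, 20, 30, 34
Counting: 8 elements
|A| = 8

8


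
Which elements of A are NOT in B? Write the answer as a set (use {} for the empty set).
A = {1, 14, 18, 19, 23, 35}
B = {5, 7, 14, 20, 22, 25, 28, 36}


Set A = {1, 14, 18, 19, 23, 35}
Set B = {5, 7, 14, 20, 22, 25, 28, 36}
Check each element of A against B:
1 ∉ B (include), 14 ∈ B, 18 ∉ B (include), 19 ∉ B (include), 23 ∉ B (include), 35 ∉ B (include)
Elements of A not in B: {1, 18, 19, 23, 35}

{1, 18, 19, 23, 35}


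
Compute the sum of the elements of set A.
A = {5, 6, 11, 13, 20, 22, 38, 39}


Set A = {5, 6, 11, 13, 20, 22, 38, 39}
Sum = 5 + 6 + 11 + 13 + 20 + 22 + 38 + 39 = 154

154


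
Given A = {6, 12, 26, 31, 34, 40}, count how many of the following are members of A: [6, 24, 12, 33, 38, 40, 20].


Set A = {6, 12, 26, 31, 34, 40}
Candidates: [6, 24, 12, 33, 38, 40, 20]
Check each candidate:
6 ∈ A, 24 ∉ A, 12 ∈ A, 33 ∉ A, 38 ∉ A, 40 ∈ A, 20 ∉ A
Count of candidates in A: 3

3


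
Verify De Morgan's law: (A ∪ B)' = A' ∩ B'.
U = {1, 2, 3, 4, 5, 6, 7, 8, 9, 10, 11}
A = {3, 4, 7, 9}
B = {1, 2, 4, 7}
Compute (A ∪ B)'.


U = {1, 2, 3, 4, 5, 6, 7, 8, 9, 10, 11}
A = {3, 4, 7, 9}, B = {1, 2, 4, 7}
A ∪ B = {1, 2, 3, 4, 7, 9}
(A ∪ B)' = U \ (A ∪ B) = {5, 6, 8, 10, 11}
Verification via A' ∩ B': A' = {1, 2, 5, 6, 8, 10, 11}, B' = {3, 5, 6, 8, 9, 10, 11}
A' ∩ B' = {5, 6, 8, 10, 11} ✓

{5, 6, 8, 10, 11}


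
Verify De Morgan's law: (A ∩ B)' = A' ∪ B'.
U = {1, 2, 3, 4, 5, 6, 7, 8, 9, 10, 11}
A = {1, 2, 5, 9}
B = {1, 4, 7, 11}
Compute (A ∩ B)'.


U = {1, 2, 3, 4, 5, 6, 7, 8, 9, 10, 11}
A = {1, 2, 5, 9}, B = {1, 4, 7, 11}
A ∩ B = {1}
(A ∩ B)' = U \ (A ∩ B) = {2, 3, 4, 5, 6, 7, 8, 9, 10, 11}
Verification via A' ∪ B': A' = {3, 4, 6, 7, 8, 10, 11}, B' = {2, 3, 5, 6, 8, 9, 10}
A' ∪ B' = {2, 3, 4, 5, 6, 7, 8, 9, 10, 11} ✓

{2, 3, 4, 5, 6, 7, 8, 9, 10, 11}


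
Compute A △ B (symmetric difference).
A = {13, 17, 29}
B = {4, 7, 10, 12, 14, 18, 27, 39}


Set A = {13, 17, 29}
Set B = {4, 7, 10, 12, 14, 18, 27, 39}
A △ B = (A \ B) ∪ (B \ A)
Elements in A but not B: {13, 17, 29}
Elements in B but not A: {4, 7, 10, 12, 14, 18, 27, 39}
A △ B = {4, 7, 10, 12, 13, 14, 17, 18, 27, 29, 39}

{4, 7, 10, 12, 13, 14, 17, 18, 27, 29, 39}
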